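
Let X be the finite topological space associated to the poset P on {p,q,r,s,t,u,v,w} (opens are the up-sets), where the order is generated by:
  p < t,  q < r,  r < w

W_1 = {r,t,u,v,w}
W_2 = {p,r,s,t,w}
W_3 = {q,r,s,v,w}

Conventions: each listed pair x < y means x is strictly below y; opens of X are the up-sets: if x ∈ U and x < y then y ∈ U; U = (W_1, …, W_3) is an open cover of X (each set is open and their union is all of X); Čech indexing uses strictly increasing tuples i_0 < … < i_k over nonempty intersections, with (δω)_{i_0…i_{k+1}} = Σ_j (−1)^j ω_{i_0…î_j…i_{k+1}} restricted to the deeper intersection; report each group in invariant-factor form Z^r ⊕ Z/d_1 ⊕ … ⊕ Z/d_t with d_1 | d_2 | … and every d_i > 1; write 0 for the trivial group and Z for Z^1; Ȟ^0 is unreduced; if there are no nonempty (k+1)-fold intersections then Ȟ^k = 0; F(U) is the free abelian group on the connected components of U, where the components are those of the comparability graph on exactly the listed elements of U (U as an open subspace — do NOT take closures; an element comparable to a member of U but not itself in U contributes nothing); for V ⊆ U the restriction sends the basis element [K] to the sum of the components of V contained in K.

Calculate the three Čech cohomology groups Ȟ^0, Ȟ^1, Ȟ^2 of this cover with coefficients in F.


Ȟ^0 = Z^5, Ȟ^1 = 0, Ȟ^2 = 0

nerve simplices:
  W12={r,t,w} W13={r,v,w} W23={r,s,w}
  W123={r,w}
components per intersection:
  W1: {r,w} {t} {u} {v}
  W2: {p,t} {r,w} {s}
  W3: {q,r,w} {s} {v}
  W12: {r,w} {t}
  W13: {r,w} {v}
  W23: {r,w} {s}
  W123: {r,w}
C dims 10,6,1; δ0: rk 5, SNF 1^5; δ1: rk 1, SNF 1^1
degree 0: 10−5−0 = 5 → Ȟ^0 ≅ Z^5
degree 1: 6−1−5 = 0 → Ȟ^1 ≅ 0
degree 2: 1−0−1 = 0 → Ȟ^2 ≅ 0


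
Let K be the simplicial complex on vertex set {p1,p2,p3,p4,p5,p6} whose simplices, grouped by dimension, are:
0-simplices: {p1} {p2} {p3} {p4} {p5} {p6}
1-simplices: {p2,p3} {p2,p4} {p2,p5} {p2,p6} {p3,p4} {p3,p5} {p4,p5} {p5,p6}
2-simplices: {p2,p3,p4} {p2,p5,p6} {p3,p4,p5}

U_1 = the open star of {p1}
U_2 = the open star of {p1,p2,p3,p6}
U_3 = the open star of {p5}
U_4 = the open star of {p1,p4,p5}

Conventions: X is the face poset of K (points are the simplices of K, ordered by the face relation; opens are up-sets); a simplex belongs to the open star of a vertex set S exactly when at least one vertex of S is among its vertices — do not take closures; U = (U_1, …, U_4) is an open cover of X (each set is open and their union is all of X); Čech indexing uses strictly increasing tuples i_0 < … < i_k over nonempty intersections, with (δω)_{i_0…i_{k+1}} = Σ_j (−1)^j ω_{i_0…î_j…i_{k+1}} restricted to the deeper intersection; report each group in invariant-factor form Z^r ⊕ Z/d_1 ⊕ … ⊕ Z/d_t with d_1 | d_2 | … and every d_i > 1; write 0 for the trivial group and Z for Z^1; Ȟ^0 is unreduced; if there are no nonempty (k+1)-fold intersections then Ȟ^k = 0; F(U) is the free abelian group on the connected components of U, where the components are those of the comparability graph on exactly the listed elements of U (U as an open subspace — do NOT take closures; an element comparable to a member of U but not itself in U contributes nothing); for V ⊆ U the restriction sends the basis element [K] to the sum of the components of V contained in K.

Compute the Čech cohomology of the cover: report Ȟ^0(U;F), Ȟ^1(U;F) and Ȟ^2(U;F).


nonempty intersections:
  U1={{p1}} U2={{p1},{p2},{p3},{p6},{p2,p3},{p2,p4},{p2,p5},{p2,p6},{p3,p4},{p3,p5},{p5,p6},{p2,p3,p4},{p2,p5,p6},{p3,p4,p5}} U3={{p5},{p2,p5},{p3,p5},{p4,p5},{p5,p6},{p2,p5,p6},{p3,p4,p5}} U4={{p1},{p4},{p5},{p2,p4},{p2,p5},{p3,p4},{p3,p5},{p4,p5},{p5,p6},{p2,p3,p4},{p2,p5,p6},{p3,p4,p5}}
  U12={{p1}} U14={{p1}} U23={{p2,p5},{p3,p5},{p5,p6},{p2,p5,p6},{p3,p4,p5}} U24={{p1},{p2,p4},{p2,p5},{p3,p4},{p3,p5},{p5,p6},{p2,p3,p4},{p2,p5,p6},{p3,p4,p5}} U34={{p5},{p2,p5},{p3,p5},{p4,p5},{p5,p6},{p2,p5,p6},{p3,p4,p5}}
  U124={{p1}} U234={{p2,p5},{p3,p5},{p5,p6},{p2,p5,p6},{p3,p4,p5}}
components per intersection:
  U1: {{p1}}
  U2: {{p1}} {{p2},{p3},{p6},{p2,p3},{p2,p4},{p2,p5},{p2,p6},{p3,p4},{p3,p5},{p5,p6},{p2,p3,p4},{p2,p5,p6},{p3,p4,p5}}
  U3: {{p5},{p2,p5},{p3,p5},{p4,p5},{p5,p6},{p2,p5,p6},{p3,p4,p5}}
  U4: {{p1}} {{p4},{p5},{p2,p4},{p2,p5},{p3,p4},{p3,p5},{p4,p5},{p5,p6},{p2,p3,p4},{p2,p5,p6},{p3,p4,p5}}
  U12: {{p1}}
  U14: {{p1}}
  U23: {{p2,p5},{p5,p6},{p2,p5,p6}} {{p3,p5},{p3,p4,p5}}
  U24: {{p1}} {{p2,p4},{p3,p4},{p3,p5},{p2,p3,p4},{p3,p4,p5}} {{p2,p5},{p5,p6},{p2,p5,p6}}
  U34: {{p5},{p2,p5},{p3,p5},{p4,p5},{p5,p6},{p2,p5,p6},{p3,p4,p5}}
  U124: {{p1}}
  U234: {{p2,p5},{p5,p6},{p2,p5,p6}} {{p3,p5},{p3,p4,p5}}
C dims 6,8,3; δ0: rk 4, SNF 1^4; δ1: rk 3, SNF 1^3
Ȟ^0: (6−4)−0=2 ⇒ Z^2
Ȟ^1: (8−3)−4=1 ⇒ Z
Ȟ^2: (3−0)−3=0 ⇒ 0

Ȟ^0 = Z^2, Ȟ^1 = Z and Ȟ^2 = 0


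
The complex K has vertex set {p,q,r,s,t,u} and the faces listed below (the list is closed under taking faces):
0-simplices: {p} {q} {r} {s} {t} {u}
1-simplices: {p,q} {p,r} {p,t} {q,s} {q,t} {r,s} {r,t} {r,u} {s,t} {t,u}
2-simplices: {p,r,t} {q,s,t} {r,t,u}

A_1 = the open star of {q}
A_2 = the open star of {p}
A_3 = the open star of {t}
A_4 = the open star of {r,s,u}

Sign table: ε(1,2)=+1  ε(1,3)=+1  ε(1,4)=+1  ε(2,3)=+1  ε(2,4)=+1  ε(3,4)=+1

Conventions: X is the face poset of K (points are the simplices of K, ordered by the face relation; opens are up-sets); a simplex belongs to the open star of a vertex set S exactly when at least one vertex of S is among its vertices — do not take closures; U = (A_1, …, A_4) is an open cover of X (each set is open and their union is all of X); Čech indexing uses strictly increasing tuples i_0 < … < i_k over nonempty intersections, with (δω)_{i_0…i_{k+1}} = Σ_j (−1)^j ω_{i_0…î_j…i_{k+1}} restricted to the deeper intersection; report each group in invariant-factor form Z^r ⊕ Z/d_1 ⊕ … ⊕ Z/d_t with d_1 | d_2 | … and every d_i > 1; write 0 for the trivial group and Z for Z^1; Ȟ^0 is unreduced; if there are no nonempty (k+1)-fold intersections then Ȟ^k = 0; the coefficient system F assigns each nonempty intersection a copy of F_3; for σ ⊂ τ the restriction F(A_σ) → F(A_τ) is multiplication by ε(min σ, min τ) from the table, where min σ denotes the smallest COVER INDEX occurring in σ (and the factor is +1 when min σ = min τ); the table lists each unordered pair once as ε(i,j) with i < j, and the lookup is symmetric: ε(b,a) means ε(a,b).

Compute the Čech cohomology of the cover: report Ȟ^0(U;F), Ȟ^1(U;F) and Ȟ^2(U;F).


nerve of the cover:
  A1={{q},{p,q},{q,s},{q,t},{q,s,t}} A2={{p},{p,q},{p,r},{p,t},{p,r,t}} A3={{t},{p,t},{q,t},{r,t},{s,t},{t,u},{p,r,t},{q,s,t},{r,t,u}} A4={{r},{s},{u},{p,r},{q,s},{r,s},{r,t},{r,u},{s,t},{t,u},{p,r,t},{q,s,t},{r,t,u}}
  A12={{p,q}} A13={{q,t},{q,s,t}} A14={{q,s},{q,s,t}} A23={{p,t},{p,r,t}} A24={{p,r},{p,r,t}} A34={{r,t},{s,t},{t,u},{p,r,t},{q,s,t},{r,t,u}}
  A134={{q,s,t}} A234={{p,r,t}}
C dims 4,6,2; δ0: rk_F3 3; δ1: rk_F3 2
Ȟ^0 = (4 − 3) − 0 = 1, so Ȟ^0 ≅ Z/3
Ȟ^1 = (6 − 2) − 3 = 1, so Ȟ^1 ≅ Z/3
Ȟ^2 = (2 − 0) − 2 = 0, so Ȟ^2 ≅ 0

Ȟ^0 = Z/3, Ȟ^1 = Z/3, Ȟ^2 = 0


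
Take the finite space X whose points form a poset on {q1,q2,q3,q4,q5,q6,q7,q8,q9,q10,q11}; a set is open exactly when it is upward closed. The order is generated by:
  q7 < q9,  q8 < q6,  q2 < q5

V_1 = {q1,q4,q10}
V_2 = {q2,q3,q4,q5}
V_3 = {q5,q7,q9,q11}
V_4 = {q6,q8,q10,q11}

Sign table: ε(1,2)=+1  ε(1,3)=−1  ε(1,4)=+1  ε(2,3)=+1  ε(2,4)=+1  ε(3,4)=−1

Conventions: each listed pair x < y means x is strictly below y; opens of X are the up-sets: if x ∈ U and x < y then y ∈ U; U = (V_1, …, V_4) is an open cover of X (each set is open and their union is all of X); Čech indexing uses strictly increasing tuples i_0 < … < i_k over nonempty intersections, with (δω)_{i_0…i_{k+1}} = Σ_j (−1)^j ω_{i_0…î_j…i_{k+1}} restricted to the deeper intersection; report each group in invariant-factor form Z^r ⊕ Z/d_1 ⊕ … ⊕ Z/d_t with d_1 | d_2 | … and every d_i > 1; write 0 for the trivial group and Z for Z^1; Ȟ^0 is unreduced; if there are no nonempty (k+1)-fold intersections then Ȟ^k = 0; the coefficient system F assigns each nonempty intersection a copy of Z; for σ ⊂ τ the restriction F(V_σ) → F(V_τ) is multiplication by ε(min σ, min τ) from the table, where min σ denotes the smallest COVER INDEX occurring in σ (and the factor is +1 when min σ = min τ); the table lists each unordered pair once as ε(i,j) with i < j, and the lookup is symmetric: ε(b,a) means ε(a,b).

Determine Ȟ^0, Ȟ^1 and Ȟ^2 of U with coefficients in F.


nonempty intersections:
  V12={q4} V14={q10} V23={q5} V34={q11}
C dims 4,4; δ0: rk 4, SNF 1^3·2
Ȟ^0: (4−4)−0=0 ⇒ 0
Ȟ^1: (4−0)−4=0 plus torsion [2] ⇒ Z/2
Ȟ^2: (0−0)−0=0 ⇒ 0

Ȟ^0(U;F) ≅ 0; Ȟ^1(U;F) ≅ Z/2; Ȟ^2(U;F) ≅ 0


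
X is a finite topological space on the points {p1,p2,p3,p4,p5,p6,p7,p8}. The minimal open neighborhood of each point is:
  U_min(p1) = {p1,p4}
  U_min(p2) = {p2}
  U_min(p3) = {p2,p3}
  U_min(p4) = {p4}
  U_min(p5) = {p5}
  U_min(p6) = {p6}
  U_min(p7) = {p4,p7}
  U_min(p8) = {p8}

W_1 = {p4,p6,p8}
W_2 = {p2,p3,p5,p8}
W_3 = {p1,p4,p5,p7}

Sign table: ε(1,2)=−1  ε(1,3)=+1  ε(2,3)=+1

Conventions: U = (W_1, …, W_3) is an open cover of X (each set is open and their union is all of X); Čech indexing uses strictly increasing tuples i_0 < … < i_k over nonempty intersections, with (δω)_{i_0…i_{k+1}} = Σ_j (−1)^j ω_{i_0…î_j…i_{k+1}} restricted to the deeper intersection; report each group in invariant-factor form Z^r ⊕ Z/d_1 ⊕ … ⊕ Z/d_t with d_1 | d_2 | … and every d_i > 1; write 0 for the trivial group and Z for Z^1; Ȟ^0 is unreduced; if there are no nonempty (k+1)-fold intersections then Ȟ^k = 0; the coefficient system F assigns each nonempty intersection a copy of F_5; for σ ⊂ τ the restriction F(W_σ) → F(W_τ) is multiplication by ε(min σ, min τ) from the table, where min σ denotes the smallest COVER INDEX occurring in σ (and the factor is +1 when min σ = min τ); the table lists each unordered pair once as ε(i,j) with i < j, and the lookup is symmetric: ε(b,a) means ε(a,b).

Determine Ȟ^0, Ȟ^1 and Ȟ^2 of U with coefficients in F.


Ȟ^0(U;F) ≅ 0,  Ȟ^1(U;F) ≅ 0,  Ȟ^2(U;F) ≅ 0

nonempty intersections:
  W12={p8} W13={p4} W23={p5}
C dims 3,3; δ0: rk_F5 3
Ȟ^0: (3−3)−0=0 ⇒ 0
Ȟ^1: (3−0)−3=0 ⇒ 0
Ȟ^2: (0−0)−0=0 ⇒ 0


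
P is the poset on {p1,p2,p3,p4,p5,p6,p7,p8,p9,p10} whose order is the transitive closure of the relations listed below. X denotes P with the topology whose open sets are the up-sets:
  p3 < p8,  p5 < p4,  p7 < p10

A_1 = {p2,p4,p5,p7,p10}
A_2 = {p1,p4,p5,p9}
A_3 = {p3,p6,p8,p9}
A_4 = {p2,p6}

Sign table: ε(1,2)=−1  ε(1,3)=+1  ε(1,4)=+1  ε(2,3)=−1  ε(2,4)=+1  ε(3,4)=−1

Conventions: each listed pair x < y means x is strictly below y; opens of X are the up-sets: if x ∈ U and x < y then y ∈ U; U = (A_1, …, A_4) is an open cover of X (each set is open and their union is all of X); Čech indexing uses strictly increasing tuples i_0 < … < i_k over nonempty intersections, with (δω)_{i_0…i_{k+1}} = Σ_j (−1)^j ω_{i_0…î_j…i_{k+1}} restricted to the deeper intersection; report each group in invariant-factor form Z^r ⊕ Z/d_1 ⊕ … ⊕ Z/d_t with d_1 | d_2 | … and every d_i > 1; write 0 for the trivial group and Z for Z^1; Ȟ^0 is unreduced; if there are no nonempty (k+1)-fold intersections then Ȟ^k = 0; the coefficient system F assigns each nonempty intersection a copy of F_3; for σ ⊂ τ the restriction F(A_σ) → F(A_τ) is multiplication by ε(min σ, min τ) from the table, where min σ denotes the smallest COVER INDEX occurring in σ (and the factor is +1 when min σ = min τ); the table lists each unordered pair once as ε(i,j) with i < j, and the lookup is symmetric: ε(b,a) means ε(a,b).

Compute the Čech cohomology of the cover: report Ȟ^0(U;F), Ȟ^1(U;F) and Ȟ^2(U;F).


nonempty intersections:
  A12={p4,p5} A14={p2} A23={p9} A34={p6}
C dims 4,4; δ0: rk_F3 4
Ȟ^0: (4−4)−0=0 ⇒ 0
Ȟ^1: (4−0)−4=0 ⇒ 0
Ȟ^2: (0−0)−0=0 ⇒ 0

Ȟ^0 = 0, Ȟ^1 = 0, Ȟ^2 = 0


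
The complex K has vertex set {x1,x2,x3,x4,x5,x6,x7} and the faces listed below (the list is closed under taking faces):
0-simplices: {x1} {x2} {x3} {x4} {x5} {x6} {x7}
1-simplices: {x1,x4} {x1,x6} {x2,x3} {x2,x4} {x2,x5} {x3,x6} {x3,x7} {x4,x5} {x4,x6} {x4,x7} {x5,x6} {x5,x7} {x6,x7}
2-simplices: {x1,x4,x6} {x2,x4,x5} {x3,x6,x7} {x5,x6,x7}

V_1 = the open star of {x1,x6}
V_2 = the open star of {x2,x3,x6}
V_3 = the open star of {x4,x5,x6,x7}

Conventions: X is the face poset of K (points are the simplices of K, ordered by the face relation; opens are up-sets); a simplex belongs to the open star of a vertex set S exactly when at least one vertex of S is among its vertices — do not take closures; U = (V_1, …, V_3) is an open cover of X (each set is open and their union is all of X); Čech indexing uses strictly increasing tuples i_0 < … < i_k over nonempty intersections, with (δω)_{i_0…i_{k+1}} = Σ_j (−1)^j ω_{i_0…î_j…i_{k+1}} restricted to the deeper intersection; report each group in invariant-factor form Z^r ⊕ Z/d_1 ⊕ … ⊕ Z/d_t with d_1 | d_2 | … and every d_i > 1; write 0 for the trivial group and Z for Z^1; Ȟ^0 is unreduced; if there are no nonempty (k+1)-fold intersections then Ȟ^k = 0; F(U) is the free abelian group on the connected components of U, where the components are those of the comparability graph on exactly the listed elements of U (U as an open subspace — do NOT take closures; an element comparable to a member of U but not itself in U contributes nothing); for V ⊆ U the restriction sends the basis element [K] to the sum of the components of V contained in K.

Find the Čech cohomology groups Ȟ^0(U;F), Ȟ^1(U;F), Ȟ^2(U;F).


Ȟ^0(U;F) ≅ Z, Ȟ^1(U;F) ≅ Z, Ȟ^2(U;F) ≅ 0

intersection data:
  V1={{x1},{x6},{x1,x4},{x1,x6},{x3,x6},{x4,x6},{x5,x6},{x6,x7},{x1,x4,x6},{x3,x6,x7},{x5,x6,x7}} V2={{x2},{x3},{x6},{x1,x6},{x2,x3},{x2,x4},{x2,x5},{x3,x6},{x3,x7},{x4,x6},{x5,x6},{x6,x7},{x1,x4,x6},{x2,x4,x5},{x3,x6,x7},{x5,x6,x7}} V3={{x4},{x5},{x6},{x7},{x1,x4},{x1,x6},{x2,x4},{x2,x5},{x3,x6},{x3,x7},{x4,x5},{x4,x6},{x4,x7},{x5,x6},{x5,x7},{x6,x7},{x1,x4,x6},{x2,x4,x5},{x3,x6,x7},{x5,x6,x7}}
  V12={{x6},{x1,x6},{x3,x6},{x4,x6},{x5,x6},{x6,x7},{x1,x4,x6},{x3,x6,x7},{x5,x6,x7}} V13={{x6},{x1,x4},{x1,x6},{x3,x6},{x4,x6},{x5,x6},{x6,x7},{x1,x4,x6},{x3,x6,x7},{x5,x6,x7}} V23={{x6},{x1,x6},{x2,x4},{x2,x5},{x3,x6},{x3,x7},{x4,x6},{x5,x6},{x6,x7},{x1,x4,x6},{x2,x4,x5},{x3,x6,x7},{x5,x6,x7}}
  V123={{x6},{x1,x6},{x3,x6},{x4,x6},{x5,x6},{x6,x7},{x1,x4,x6},{x3,x6,x7},{x5,x6,x7}}
components per intersection:
  V1: {{x1},{x6},{x1,x4},{x1,x6},{x3,x6},{x4,x6},{x5,x6},{x6,x7},{x1,x4,x6},{x3,x6,x7},{x5,x6,x7}}
  V2: {{x2},{x3},{x6},{x1,x6},{x2,x3},{x2,x4},{x2,x5},{x3,x6},{x3,x7},{x4,x6},{x5,x6},{x6,x7},{x1,x4,x6},{x2,x4,x5},{x3,x6,x7},{x5,x6,x7}}
  V3: {{x4},{x5},{x6},{x7},{x1,x4},{x1,x6},{x2,x4},{x2,x5},{x3,x6},{x3,x7},{x4,x5},{x4,x6},{x4,x7},{x5,x6},{x5,x7},{x6,x7},{x1,x4,x6},{x2,x4,x5},{x3,x6,x7},{x5,x6,x7}}
  V12: {{x6},{x1,x6},{x3,x6},{x4,x6},{x5,x6},{x6,x7},{x1,x4,x6},{x3,x6,x7},{x5,x6,x7}}
  V13: {{x6},{x1,x4},{x1,x6},{x3,x6},{x4,x6},{x5,x6},{x6,x7},{x1,x4,x6},{x3,x6,x7},{x5,x6,x7}}
  V23: {{x6},{x1,x6},{x3,x6},{x3,x7},{x4,x6},{x5,x6},{x6,x7},{x1,x4,x6},{x3,x6,x7},{x5,x6,x7}} {{x2,x4},{x2,x5},{x2,x4,x5}}
  V123: {{x6},{x1,x6},{x3,x6},{x4,x6},{x5,x6},{x6,x7},{x1,x4,x6},{x3,x6,x7},{x5,x6,x7}}
C dims 3,4,1; δ0: rk 2, SNF 1^2; δ1: rk 1, SNF 1^1
Ȟ^0 = (3 − 2) − 0 = 1, so Ȟ^0 ≅ Z
Ȟ^1 = (4 − 1) − 2 = 1, so Ȟ^1 ≅ Z
Ȟ^2 = (1 − 0) − 1 = 0, so Ȟ^2 ≅ 0


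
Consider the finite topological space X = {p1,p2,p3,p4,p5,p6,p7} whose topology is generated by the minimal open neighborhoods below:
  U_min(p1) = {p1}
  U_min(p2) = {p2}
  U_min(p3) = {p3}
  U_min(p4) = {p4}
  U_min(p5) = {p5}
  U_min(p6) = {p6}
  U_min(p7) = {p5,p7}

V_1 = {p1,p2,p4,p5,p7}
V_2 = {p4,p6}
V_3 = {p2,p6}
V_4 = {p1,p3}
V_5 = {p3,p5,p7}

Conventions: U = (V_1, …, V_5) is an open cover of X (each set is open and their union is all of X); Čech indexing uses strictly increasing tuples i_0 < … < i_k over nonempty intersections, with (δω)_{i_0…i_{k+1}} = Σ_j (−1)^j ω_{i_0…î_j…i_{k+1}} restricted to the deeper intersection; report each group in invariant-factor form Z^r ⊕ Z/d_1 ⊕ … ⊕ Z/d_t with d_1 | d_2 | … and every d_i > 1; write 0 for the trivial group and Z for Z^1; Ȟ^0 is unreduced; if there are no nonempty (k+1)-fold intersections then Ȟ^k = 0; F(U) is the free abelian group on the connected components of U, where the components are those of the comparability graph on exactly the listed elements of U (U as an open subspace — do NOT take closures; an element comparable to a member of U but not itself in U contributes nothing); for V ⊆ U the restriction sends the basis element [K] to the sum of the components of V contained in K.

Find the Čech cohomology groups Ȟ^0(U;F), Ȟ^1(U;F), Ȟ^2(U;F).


Ȟ^0 ≅ Z^6,  Ȟ^1 ≅ 0,  Ȟ^2 ≅ 0

nerve of the cover:
  V12={p4} V13={p2} V14={p1} V15={p5,p7} V23={p6} V45={p3}
components per intersection:
  V1: {p1} {p2} {p4} {p5,p7}
  V2: {p4} {p6}
  V3: {p2} {p6}
  V4: {p1} {p3}
  V5: {p3} {p5,p7}
  V12: {p4}
  V13: {p2}
  V14: {p1}
  V15: {p5,p7}
  V23: {p6}
  V45: {p3}
C dims 12,6; δ0: rk 6, SNF 1^6
Ȟ^0 = (12 − 6) − 0 = 6, so Ȟ^0 ≅ Z^6
Ȟ^1 = (6 − 0) − 6 = 0, so Ȟ^1 ≅ 0
Ȟ^2 = (0 − 0) − 0 = 0, so Ȟ^2 ≅ 0


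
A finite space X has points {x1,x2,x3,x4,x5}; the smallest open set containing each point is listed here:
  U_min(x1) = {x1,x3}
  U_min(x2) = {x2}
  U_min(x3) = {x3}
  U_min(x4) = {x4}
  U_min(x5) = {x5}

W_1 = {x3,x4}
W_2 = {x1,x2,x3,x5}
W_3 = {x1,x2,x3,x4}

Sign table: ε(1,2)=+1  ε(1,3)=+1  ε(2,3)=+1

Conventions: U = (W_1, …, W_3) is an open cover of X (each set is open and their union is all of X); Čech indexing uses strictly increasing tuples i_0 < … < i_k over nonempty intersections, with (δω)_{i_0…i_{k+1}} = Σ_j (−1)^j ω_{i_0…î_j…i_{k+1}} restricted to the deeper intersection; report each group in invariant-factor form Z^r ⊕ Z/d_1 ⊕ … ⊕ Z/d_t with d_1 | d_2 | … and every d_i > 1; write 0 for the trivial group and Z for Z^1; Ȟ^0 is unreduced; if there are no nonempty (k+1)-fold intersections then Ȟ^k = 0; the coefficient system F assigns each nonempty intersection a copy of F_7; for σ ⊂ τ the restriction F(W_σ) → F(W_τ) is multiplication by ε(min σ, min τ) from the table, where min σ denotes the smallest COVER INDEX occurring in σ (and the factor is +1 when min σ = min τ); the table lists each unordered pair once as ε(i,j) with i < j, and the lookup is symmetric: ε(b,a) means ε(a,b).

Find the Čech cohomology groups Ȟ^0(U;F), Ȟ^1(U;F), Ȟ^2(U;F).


Ȟ^0 = Z/7, Ȟ^1 = 0 and Ȟ^2 = 0

intersection data:
  W12={x3} W13={x3,x4} W23={x1,x2,x3}
  W123={x3}
C dims 3,3,1; δ0: rk_F7 2; δ1: rk_F7 1
Ȟ^0 = (3 − 2) − 0 = 1, so Ȟ^0 ≅ Z/7
Ȟ^1 = (3 − 1) − 2 = 0, so Ȟ^1 ≅ 0
Ȟ^2 = (1 − 0) − 1 = 0, so Ȟ^2 ≅ 0


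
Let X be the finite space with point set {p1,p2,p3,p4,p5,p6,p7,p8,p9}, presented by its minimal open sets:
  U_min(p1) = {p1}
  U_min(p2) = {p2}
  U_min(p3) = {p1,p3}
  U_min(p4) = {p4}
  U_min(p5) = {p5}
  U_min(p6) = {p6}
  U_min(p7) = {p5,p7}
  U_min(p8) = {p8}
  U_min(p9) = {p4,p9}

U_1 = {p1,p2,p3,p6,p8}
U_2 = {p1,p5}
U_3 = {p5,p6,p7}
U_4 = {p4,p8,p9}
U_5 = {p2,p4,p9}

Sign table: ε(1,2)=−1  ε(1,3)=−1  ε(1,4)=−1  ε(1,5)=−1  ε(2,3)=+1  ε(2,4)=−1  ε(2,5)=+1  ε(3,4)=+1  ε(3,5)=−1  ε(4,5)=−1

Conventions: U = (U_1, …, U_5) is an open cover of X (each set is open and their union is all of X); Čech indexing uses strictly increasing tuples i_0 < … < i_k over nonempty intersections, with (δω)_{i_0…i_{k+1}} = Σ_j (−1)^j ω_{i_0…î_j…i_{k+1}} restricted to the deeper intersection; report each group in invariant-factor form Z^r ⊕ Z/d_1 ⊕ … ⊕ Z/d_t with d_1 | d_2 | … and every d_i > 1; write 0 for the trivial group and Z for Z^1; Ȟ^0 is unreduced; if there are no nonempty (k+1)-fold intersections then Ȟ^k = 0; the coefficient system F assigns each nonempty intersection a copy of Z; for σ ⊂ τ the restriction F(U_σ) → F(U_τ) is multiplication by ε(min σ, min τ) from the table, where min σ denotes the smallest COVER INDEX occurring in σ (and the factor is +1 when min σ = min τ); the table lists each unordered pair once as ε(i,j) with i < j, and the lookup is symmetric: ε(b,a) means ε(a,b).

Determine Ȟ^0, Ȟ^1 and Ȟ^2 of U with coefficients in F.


nonempty intersections:
  U12={p1} U13={p6} U14={p8} U15={p2} U23={p5} U45={p4,p9}
C dims 5,6; δ0: rk 5, SNF 1^4·2
Ȟ^0: (5−5)−0=0 ⇒ 0
Ȟ^1: (6−0)−5=1 plus torsion [2] ⇒ Z ⊕ Z/2
Ȟ^2: (0−0)−0=0 ⇒ 0

Ȟ^0(U;F) ≅ 0, Ȟ^1(U;F) ≅ Z ⊕ Z/2 and Ȟ^2(U;F) ≅ 0


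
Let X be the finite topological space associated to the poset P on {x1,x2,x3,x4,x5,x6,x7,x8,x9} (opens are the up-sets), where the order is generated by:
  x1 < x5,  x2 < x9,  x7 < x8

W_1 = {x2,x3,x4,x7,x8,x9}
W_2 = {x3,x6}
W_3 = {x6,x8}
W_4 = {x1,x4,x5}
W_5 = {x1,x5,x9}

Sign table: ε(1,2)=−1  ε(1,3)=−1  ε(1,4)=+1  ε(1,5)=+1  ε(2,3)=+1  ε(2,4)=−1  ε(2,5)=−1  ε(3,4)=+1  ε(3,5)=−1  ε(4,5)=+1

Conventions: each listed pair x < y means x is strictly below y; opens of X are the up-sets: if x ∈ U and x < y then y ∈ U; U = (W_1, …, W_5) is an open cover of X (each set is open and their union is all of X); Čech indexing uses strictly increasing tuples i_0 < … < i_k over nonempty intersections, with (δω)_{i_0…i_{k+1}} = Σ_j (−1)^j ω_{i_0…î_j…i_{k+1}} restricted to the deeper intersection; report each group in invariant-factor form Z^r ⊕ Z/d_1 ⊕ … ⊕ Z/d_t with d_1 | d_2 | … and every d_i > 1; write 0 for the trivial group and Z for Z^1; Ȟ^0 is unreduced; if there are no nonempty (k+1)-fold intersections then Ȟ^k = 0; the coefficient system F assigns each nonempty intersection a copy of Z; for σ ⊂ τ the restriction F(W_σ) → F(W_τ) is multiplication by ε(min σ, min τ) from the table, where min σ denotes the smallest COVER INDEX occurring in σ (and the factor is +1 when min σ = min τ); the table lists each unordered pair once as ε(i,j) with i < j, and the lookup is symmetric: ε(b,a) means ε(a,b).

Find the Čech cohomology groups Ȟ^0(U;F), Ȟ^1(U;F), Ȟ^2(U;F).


Ȟ^0 = Z; Ȟ^1 = Z^2; Ȟ^2 = 0

nerve simplices:
  W12={x3} W13={x8} W14={x4} W15={x9} W23={x6} W45={x1,x5}
C dims 5,6; δ0: rk 4, SNF 1^4
degree 0: 5−4−0 = 1 → Ȟ^0 ≅ Z
degree 1: 6−0−4 = 2 → Ȟ^1 ≅ Z^2
degree 2: 0−0−0 = 0 → Ȟ^2 ≅ 0


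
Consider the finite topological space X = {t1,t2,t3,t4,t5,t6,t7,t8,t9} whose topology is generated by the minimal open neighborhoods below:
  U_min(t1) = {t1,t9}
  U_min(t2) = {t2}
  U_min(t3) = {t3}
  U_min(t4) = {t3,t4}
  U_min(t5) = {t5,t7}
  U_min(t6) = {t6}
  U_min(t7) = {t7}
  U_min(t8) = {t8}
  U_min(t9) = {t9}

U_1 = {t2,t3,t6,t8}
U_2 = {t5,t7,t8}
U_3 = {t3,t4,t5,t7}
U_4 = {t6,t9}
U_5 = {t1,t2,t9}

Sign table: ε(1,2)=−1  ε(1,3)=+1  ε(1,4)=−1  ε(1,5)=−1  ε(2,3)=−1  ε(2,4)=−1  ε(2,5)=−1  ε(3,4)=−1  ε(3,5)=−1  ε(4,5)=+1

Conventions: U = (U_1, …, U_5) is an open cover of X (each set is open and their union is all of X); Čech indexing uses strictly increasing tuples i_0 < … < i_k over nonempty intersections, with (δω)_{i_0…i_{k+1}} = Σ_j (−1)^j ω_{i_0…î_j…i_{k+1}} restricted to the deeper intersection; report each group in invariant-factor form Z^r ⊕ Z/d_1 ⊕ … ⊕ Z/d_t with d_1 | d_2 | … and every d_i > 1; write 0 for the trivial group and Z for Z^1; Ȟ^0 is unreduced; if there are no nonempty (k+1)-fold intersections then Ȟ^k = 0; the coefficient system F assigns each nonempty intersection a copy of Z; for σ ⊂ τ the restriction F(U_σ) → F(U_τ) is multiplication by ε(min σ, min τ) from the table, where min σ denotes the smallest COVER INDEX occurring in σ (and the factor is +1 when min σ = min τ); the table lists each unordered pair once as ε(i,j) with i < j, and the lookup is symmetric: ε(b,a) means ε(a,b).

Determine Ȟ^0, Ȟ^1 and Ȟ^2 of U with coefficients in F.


nerve of the cover:
  U12={t8} U13={t3} U14={t6} U15={t2} U23={t5,t7} U45={t9}
C dims 5,6; δ0: rk 4, SNF 1^4
Ȟ^0 = (5 − 4) − 0 = 1, so Ȟ^0 ≅ Z
Ȟ^1 = (6 − 0) − 4 = 2, so Ȟ^1 ≅ Z^2
Ȟ^2 = (0 − 0) − 0 = 0, so Ȟ^2 ≅ 0

Ȟ^0(U;F) ≅ Z,  Ȟ^1(U;F) ≅ Z^2,  Ȟ^2(U;F) ≅ 0


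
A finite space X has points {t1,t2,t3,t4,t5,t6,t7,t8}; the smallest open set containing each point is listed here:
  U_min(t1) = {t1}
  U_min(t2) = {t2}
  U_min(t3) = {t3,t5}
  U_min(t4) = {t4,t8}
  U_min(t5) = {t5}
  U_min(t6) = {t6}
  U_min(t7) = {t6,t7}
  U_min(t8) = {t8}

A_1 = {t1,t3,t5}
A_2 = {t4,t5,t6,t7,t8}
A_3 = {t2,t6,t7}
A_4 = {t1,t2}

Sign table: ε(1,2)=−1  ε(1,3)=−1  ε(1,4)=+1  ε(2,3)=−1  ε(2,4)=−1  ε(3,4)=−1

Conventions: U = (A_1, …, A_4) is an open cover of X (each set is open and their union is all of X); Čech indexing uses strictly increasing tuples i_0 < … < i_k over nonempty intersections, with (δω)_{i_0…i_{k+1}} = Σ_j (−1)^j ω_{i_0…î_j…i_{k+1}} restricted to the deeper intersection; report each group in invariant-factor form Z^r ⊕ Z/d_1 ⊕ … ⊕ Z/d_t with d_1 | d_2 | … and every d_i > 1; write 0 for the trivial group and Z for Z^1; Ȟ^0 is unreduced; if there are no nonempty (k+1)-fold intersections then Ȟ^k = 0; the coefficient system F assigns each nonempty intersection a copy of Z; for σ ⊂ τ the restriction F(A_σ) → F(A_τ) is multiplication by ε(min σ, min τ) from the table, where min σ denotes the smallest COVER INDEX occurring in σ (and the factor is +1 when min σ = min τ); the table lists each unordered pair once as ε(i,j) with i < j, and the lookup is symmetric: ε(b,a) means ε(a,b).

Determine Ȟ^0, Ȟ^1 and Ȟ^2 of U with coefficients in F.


nonempty overlaps:
  A12={t5} A14={t1} A23={t6,t7} A34={t2}
C dims 4,4; δ0: rk 4, SNF 1^3·2
degree 0: 4−4−0 = 0 → Ȟ^0 ≅ 0
degree 1: 4−0−4 = 0 plus torsion [2] → Ȟ^1 ≅ Z/2
degree 2: 0−0−0 = 0 → Ȟ^2 ≅ 0

Ȟ^0 = 0, Ȟ^1 = Z/2, Ȟ^2 = 0


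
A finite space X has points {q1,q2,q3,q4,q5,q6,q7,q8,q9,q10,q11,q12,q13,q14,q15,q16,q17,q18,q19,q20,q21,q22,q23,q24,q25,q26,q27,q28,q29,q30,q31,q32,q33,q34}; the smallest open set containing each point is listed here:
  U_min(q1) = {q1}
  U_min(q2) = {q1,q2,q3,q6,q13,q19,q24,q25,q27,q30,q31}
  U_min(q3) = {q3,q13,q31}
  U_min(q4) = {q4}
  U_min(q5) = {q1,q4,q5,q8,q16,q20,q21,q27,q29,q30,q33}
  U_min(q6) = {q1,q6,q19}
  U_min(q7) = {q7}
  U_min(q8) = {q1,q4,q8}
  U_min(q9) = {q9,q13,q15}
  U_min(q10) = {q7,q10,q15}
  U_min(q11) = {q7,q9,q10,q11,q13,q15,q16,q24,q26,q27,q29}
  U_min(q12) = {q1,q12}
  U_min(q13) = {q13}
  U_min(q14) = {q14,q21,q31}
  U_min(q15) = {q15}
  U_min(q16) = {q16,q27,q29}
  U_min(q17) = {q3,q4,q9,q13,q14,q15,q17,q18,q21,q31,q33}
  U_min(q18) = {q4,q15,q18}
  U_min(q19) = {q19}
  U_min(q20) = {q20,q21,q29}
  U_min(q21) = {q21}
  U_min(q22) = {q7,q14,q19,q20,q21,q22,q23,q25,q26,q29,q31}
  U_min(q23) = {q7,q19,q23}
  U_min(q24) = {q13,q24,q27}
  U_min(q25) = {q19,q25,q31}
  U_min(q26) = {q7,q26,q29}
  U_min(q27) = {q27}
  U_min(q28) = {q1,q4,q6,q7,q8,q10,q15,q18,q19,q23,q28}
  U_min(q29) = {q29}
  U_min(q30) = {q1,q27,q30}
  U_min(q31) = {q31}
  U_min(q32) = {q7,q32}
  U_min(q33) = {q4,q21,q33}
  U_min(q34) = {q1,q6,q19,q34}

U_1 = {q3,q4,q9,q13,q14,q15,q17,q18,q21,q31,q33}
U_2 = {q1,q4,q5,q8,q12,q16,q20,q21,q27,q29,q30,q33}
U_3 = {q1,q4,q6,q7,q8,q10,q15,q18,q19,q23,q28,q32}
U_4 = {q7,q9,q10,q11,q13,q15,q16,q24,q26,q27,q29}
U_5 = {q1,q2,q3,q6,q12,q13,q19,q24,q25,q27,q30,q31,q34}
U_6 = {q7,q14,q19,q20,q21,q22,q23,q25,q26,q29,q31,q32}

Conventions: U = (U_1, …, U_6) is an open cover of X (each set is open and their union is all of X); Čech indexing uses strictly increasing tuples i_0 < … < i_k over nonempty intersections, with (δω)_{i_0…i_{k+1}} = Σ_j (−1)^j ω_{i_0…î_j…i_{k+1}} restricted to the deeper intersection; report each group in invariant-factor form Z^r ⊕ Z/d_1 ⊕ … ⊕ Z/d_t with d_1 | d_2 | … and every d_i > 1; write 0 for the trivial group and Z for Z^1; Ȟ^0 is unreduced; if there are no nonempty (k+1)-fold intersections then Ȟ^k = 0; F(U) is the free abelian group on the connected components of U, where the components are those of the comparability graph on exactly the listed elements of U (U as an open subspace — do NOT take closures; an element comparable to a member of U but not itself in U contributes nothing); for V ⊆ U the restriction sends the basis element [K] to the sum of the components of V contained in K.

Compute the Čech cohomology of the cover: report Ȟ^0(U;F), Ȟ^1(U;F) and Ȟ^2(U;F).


Ȟ^0(U;F) ≅ Z, Ȟ^1(U;F) ≅ 0 and Ȟ^2(U;F) ≅ Z/2

nerve simplices:
  U12={q4,q21,q33} U13={q4,q15,q18} U14={q9,q13,q15} U15={q3,q13,q31} U16={q14,q21,q31} U23={q1,q4,q8} U24={q16,q27,q29} U25={q1,q12,q27,q30} U26={q20,q21,q29} U34={q7,q10,q15} U35={q1,q6,q19} U36={q7,q19,q23,q32} U45={q13,q24,q27} U46={q7,q26,q29} U56={q19,q25,q31}
  U123={q4} U126={q21} U134={q15} U145={q13} U156={q31} U235={q1} U245={q27} U246={q29} U346={q7} U356={q19}
components per intersection:
  U1: {q3,q4,q9,q13,q14,q15,q17,q18,q21,q31,q33}
  U2: {q1,q4,q5,q8,q12,q16,q20,q21,q27,q29,q30,q33}
  U3: {q1,q4,q6,q7,q8,q10,q15,q18,q19,q23,q28,q32}
  U4: {q7,q9,q10,q11,q13,q15,q16,q24,q26,q27,q29}
  U5: {q1,q2,q3,q6,q12,q13,q19,q24,q25,q27,q30,q31,q34}
  U6: {q7,q14,q19,q20,q21,q22,q23,q25,q26,q29,q31,q32}
  U12: {q4,q21,q33}
  U13: {q4,q15,q18}
  U14: {q9,q13,q15}
  U15: {q3,q13,q31}
  U16: {q14,q21,q31}
  U23: {q1,q4,q8}
  U24: {q16,q27,q29}
  U25: {q1,q12,q27,q30}
  U26: {q20,q21,q29}
  U34: {q7,q10,q15}
  U35: {q1,q6,q19}
  U36: {q7,q19,q23,q32}
  U45: {q13,q24,q27}
  U46: {q7,q26,q29}
  U56: {q19,q25,q31}
  U123: {q4}
  U126: {q21}
  U134: {q15}
  U145: {q13}
  U156: {q31}
  U235: {q1}
  U245: {q27}
  U246: {q29}
  U346: {q7}
  U356: {q19}
C dims 6,15,10; δ0: rk 5, SNF 1^5; δ1: rk 10, SNF 1^9·2
degree 0: 6−5−0 = 1 → Ȟ^0 ≅ Z
degree 1: 15−10−5 = 0 → Ȟ^1 ≅ 0
degree 2: 10−0−10 = 0 plus torsion [2] → Ȟ^2 ≅ Z/2


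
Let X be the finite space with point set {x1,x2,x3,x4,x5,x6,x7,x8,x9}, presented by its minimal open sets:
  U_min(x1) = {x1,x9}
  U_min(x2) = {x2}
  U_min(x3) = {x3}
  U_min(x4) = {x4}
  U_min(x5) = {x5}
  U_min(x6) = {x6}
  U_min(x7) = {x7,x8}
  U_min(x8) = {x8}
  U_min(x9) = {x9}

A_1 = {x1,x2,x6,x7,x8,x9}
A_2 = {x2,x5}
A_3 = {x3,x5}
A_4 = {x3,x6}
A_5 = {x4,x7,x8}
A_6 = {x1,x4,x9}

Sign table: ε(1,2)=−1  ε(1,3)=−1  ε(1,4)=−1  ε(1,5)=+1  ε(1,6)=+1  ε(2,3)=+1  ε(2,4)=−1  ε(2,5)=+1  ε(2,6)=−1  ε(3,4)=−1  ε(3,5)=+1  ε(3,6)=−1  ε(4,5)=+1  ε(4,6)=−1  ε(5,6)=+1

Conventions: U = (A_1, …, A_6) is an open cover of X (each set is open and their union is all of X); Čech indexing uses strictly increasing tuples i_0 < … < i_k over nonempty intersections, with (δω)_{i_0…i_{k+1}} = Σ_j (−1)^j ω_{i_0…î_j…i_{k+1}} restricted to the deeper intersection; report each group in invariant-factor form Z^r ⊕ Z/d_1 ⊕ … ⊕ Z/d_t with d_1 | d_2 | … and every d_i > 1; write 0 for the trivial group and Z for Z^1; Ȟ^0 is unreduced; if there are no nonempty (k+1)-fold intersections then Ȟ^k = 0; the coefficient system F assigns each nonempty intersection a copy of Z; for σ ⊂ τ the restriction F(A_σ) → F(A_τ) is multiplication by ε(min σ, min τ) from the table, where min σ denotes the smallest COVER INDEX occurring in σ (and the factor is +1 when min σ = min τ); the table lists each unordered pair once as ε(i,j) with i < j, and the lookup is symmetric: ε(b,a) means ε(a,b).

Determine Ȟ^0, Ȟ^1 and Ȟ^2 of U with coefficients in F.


Ȟ^0 = 0,  Ȟ^1 = Z ⊕ Z/2,  Ȟ^2 = 0

nonempty overlaps:
  A12={x2} A14={x6} A15={x7,x8} A16={x1,x9} A23={x5} A34={x3} A56={x4}
C dims 6,7; δ0: rk 6, SNF 1^5·2
degree 0: 6−6−0 = 0 → Ȟ^0 ≅ 0
degree 1: 7−0−6 = 1 plus torsion [2] → Ȟ^1 ≅ Z ⊕ Z/2
degree 2: 0−0−0 = 0 → Ȟ^2 ≅ 0


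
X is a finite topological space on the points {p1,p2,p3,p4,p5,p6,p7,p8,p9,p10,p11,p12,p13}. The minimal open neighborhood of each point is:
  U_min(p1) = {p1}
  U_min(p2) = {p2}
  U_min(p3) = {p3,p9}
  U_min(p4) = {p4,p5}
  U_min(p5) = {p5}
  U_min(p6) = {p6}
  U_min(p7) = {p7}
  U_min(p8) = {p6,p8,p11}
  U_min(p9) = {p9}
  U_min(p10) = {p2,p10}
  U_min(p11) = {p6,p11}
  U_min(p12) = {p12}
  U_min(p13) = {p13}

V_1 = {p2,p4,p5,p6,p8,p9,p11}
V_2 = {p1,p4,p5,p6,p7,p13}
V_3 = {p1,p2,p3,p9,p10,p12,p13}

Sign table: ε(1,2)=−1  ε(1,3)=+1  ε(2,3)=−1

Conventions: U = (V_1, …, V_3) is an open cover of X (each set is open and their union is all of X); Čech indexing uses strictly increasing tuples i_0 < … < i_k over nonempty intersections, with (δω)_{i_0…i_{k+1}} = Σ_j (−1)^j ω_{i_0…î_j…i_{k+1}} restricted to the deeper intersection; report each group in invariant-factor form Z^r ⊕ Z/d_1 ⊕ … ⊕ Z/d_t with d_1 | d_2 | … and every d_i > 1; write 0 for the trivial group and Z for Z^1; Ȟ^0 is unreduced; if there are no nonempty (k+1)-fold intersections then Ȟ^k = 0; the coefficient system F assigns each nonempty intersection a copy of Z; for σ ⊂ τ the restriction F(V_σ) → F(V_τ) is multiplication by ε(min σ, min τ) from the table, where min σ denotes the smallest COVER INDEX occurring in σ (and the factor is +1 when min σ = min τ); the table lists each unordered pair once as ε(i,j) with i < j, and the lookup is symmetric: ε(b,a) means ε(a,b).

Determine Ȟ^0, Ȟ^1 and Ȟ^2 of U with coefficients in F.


Ȟ^0 = Z; Ȟ^1 = Z; Ȟ^2 = 0

cover nerve:
  V12={p4,p5,p6} V13={p2,p9} V23={p1,p13}
C dims 3,3; δ0: rk 2, SNF 1^2
Ȟ^0: (3−2)−0=1 ⇒ Z
Ȟ^1: (3−0)−2=1 ⇒ Z
Ȟ^2: (0−0)−0=0 ⇒ 0


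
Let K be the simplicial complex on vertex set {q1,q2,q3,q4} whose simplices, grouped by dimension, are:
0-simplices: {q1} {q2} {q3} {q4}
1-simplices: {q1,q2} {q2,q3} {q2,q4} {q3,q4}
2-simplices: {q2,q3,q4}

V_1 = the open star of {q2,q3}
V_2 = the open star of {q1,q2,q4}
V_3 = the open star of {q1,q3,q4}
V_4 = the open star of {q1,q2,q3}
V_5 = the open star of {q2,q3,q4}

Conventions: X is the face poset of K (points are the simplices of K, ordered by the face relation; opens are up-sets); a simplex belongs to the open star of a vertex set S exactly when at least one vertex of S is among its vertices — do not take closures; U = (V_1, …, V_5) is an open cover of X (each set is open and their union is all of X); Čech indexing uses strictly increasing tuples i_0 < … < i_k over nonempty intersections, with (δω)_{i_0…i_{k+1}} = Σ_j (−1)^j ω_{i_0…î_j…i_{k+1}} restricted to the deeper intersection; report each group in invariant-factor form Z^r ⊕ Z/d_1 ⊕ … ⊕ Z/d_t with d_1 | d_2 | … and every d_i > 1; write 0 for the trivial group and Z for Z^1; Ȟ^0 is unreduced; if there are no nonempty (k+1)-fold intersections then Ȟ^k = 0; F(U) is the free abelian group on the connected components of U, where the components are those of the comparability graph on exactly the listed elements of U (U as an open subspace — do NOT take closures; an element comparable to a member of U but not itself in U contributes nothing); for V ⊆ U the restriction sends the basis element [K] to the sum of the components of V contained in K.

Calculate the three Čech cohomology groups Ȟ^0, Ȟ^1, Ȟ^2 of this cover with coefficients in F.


nerve simplices:
  V1={{q2},{q3},{q1,q2},{q2,q3},{q2,q4},{q3,q4},{q2,q3,q4}} V2={{q1},{q2},{q4},{q1,q2},{q2,q3},{q2,q4},{q3,q4},{q2,q3,q4}} V3={{q1},{q3},{q4},{q1,q2},{q2,q3},{q2,q4},{q3,q4},{q2,q3,q4}} V4={{q1},{q2},{q3},{q1,q2},{q2,q3},{q2,q4},{q3,q4},{q2,q3,q4}} V5={{q2},{q3},{q4},{q1,q2},{q2,q3},{q2,q4},{q3,q4},{q2,q3,q4}}
  V12={{q2},{q1,q2},{q2,q3},{q2,q4},{q3,q4},{q2,q3,q4}} V13={{q3},{q1,q2},{q2,q3},{q2,q4},{q3,q4},{q2,q3,q4}} V14={{q2},{q3},{q1,q2},{q2,q3},{q2,q4},{q3,q4},{q2,q3,q4}} V15={{q2},{q3},{q1,q2},{q2,q3},{q2,q4},{q3,q4},{q2,q3,q4}} V23={{q1},{q4},{q1,q2},{q2,q3},{q2,q4},{q3,q4},{q2,q3,q4}} V24={{q1},{q2},{q1,q2},{q2,q3},{q2,q4},{q3,q4},{q2,q3,q4}} V25={{q2},{q4},{q1,q2},{q2,q3},{q2,q4},{q3,q4},{q2,q3,q4}} V34={{q1},{q3},{q1,q2},{q2,q3},{q2,q4},{q3,q4},{q2,q3,q4}} V35={{q3},{q4},{q1,q2},{q2,q3},{q2,q4},{q3,q4},{q2,q3,q4}} V45={{q2},{q3},{q1,q2},{q2,q3},{q2,q4},{q3,q4},{q2,q3,q4}}
  V123={{q1,q2},{q2,q3},{q2,q4},{q3,q4},{q2,q3,q4}} V124={{q2},{q1,q2},{q2,q3},{q2,q4},{q3,q4},{q2,q3,q4}} V125={{q2},{q1,q2},{q2,q3},{q2,q4},{q3,q4},{q2,q3,q4}} V134={{q3},{q1,q2},{q2,q3},{q2,q4},{q3,q4},{q2,q3,q4}} V135={{q3},{q1,q2},{q2,q3},{q2,q4},{q3,q4},{q2,q3,q4}} V145={{q2},{q3},{q1,q2},{q2,q3},{q2,q4},{q3,q4},{q2,q3,q4}} V234={{q1},{q1,q2},{q2,q3},{q2,q4},{q3,q4},{q2,q3,q4}} V235={{q4},{q1,q2},{q2,q3},{q2,q4},{q3,q4},{q2,q3,q4}} V245={{q2},{q1,q2},{q2,q3},{q2,q4},{q3,q4},{q2,q3,q4}} V345={{q3},{q1,q2},{q2,q3},{q2,q4},{q3,q4},{q2,q3,q4}}
  V1234={{q1,q2},{q2,q3},{q2,q4},{q3,q4},{q2,q3,q4}} V1235={{q1,q2},{q2,q3},{q2,q4},{q3,q4},{q2,q3,q4}} V1245={{q2},{q1,q2},{q2,q3},{q2,q4},{q3,q4},{q2,q3,q4}} V1345={{q3},{q1,q2},{q2,q3},{q2,q4},{q3,q4},{q2,q3,q4}} V2345={{q1,q2},{q2,q3},{q2,q4},{q3,q4},{q2,q3,q4}}
  V12345={{q1,q2},{q2,q3},{q2,q4},{q3,q4},{q2,q3,q4}}
components per intersection:
  V1: {{q2},{q3},{q1,q2},{q2,q3},{q2,q4},{q3,q4},{q2,q3,q4}}
  V2: {{q1},{q2},{q4},{q1,q2},{q2,q3},{q2,q4},{q3,q4},{q2,q3,q4}}
  V3: {{q1},{q1,q2}} {{q3},{q4},{q2,q3},{q2,q4},{q3,q4},{q2,q3,q4}}
  V4: {{q1},{q2},{q3},{q1,q2},{q2,q3},{q2,q4},{q3,q4},{q2,q3,q4}}
  V5: {{q2},{q3},{q4},{q1,q2},{q2,q3},{q2,q4},{q3,q4},{q2,q3,q4}}
  V12: {{q2},{q1,q2},{q2,q3},{q2,q4},{q3,q4},{q2,q3,q4}}
  V13: {{q3},{q2,q3},{q2,q4},{q3,q4},{q2,q3,q4}} {{q1,q2}}
  V14: {{q2},{q3},{q1,q2},{q2,q3},{q2,q4},{q3,q4},{q2,q3,q4}}
  V15: {{q2},{q3},{q1,q2},{q2,q3},{q2,q4},{q3,q4},{q2,q3,q4}}
  V23: {{q1},{q1,q2}} {{q4},{q2,q3},{q2,q4},{q3,q4},{q2,q3,q4}}
  V24: {{q1},{q2},{q1,q2},{q2,q3},{q2,q4},{q3,q4},{q2,q3,q4}}
  V25: {{q2},{q4},{q1,q2},{q2,q3},{q2,q4},{q3,q4},{q2,q3,q4}}
  V34: {{q1},{q1,q2}} {{q3},{q2,q3},{q2,q4},{q3,q4},{q2,q3,q4}}
  V35: {{q3},{q4},{q2,q3},{q2,q4},{q3,q4},{q2,q3,q4}} {{q1,q2}}
  V45: {{q2},{q3},{q1,q2},{q2,q3},{q2,q4},{q3,q4},{q2,q3,q4}}
  V123: {{q1,q2}} {{q2,q3},{q2,q4},{q3,q4},{q2,q3,q4}}
  V124: {{q2},{q1,q2},{q2,q3},{q2,q4},{q3,q4},{q2,q3,q4}}
  V125: {{q2},{q1,q2},{q2,q3},{q2,q4},{q3,q4},{q2,q3,q4}}
  V134: {{q3},{q2,q3},{q2,q4},{q3,q4},{q2,q3,q4}} {{q1,q2}}
  V135: {{q3},{q2,q3},{q2,q4},{q3,q4},{q2,q3,q4}} {{q1,q2}}
  V145: {{q2},{q3},{q1,q2},{q2,q3},{q2,q4},{q3,q4},{q2,q3,q4}}
  V234: {{q1},{q1,q2}} {{q2,q3},{q2,q4},{q3,q4},{q2,q3,q4}}
  V235: {{q4},{q2,q3},{q2,q4},{q3,q4},{q2,q3,q4}} {{q1,q2}}
  V245: {{q2},{q1,q2},{q2,q3},{q2,q4},{q3,q4},{q2,q3,q4}}
  V345: {{q3},{q2,q3},{q2,q4},{q3,q4},{q2,q3,q4}} {{q1,q2}}
  V1234: {{q1,q2}} {{q2,q3},{q2,q4},{q3,q4},{q2,q3,q4}}
  V1235: {{q1,q2}} {{q2,q3},{q2,q4},{q3,q4},{q2,q3,q4}}
  V1245: {{q2},{q1,q2},{q2,q3},{q2,q4},{q3,q4},{q2,q3,q4}}
  V1345: {{q3},{q2,q3},{q2,q4},{q3,q4},{q2,q3,q4}} {{q1,q2}}
  V2345: {{q1,q2}} {{q2,q3},{q2,q4},{q3,q4},{q2,q3,q4}}
  V12345: {{q1,q2}} {{q2,q3},{q2,q4},{q3,q4},{q2,q3,q4}}
C dims 6,14,16,9; δ0: rk 5, SNF 1^5; δ1: rk 9, SNF 1^9; δ2: rk 7, SNF 1^7
degree 0: 6−5−0 = 1 → Ȟ^0 ≅ Z
degree 1: 14−9−5 = 0 → Ȟ^1 ≅ 0
degree 2: 16−7−9 = 0 → Ȟ^2 ≅ 0

Ȟ^0 ≅ Z, Ȟ^1 ≅ 0 and Ȟ^2 ≅ 0


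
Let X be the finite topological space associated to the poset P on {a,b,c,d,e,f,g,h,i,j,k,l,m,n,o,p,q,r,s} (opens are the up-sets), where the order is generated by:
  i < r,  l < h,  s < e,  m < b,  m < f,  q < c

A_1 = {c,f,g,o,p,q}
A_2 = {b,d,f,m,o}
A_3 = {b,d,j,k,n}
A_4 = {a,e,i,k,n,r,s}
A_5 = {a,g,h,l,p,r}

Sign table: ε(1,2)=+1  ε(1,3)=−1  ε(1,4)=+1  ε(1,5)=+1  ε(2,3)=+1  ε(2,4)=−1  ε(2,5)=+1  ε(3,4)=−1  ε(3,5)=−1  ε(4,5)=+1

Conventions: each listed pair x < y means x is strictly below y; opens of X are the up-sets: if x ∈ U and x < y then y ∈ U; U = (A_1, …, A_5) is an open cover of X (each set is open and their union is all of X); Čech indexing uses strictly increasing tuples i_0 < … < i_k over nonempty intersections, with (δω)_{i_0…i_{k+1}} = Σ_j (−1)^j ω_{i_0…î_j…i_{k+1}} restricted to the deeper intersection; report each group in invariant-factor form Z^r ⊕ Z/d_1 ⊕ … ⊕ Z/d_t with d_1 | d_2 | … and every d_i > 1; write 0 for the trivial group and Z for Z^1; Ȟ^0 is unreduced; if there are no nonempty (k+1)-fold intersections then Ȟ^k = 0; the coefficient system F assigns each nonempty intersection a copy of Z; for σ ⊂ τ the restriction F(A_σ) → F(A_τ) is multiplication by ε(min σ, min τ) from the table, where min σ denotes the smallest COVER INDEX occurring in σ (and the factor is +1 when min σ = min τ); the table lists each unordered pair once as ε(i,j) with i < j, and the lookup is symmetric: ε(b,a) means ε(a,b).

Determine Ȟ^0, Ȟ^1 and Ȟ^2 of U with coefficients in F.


Ȟ^0 ≅ 0,  Ȟ^1 ≅ Z/2,  Ȟ^2 ≅ 0

nonempty intersections:
  A12={f,o} A15={g,p} A23={b,d} A34={k,n} A45={a,r}
C dims 5,5; δ0: rk 5, SNF 1^4·2
Ȟ^0: (5−5)−0=0 ⇒ 0
Ȟ^1: (5−0)−5=0 plus torsion [2] ⇒ Z/2
Ȟ^2: (0−0)−0=0 ⇒ 0
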